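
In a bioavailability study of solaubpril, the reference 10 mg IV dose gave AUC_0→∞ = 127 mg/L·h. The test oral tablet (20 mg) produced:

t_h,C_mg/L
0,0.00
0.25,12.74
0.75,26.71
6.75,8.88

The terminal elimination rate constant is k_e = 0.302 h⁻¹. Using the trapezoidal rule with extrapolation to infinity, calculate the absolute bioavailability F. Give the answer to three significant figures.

F = 0.581

Trapezoidal AUC_0→6.75 (oral tablet):
  [0→0.25]: (0.00+12.74)/2 × 0.25 = 1.5925
  [0.25→0.75]: (12.74+26.71)/2 × 0.5 = 9.8625
  [0.75→6.75]: (26.71+8.88)/2 × 6 = 106.77
  Sum = 118.225 mg/L·h
Tail: C_last/k_e = 8.88/0.302 = 29.404
AUC_0→∞ (oral tablet) = 118.225 + 29.404 = 147.629 mg/L·h
F = (AUC_ev/D_ev)/(AUC_iv/D_iv) = (147.629/20)/(127/10) = 7.38145/12.7 = 0.5812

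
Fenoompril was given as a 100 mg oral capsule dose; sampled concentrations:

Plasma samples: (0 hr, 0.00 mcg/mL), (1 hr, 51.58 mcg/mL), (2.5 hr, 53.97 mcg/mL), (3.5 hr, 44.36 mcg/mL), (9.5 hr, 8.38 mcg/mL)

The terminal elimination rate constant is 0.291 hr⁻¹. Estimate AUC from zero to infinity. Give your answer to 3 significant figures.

AUC = 341 mcg/mL·hr

Trapezoidal AUC_0→9.5:
  [0→1]: (0.00+51.58)/2 × 1 = 25.79
  [1→2.5]: (51.58+53.97)/2 × 1.5 = 79.1625
  [2.5→3.5]: (53.97+44.36)/2 × 1 = 49.165
  [3.5→9.5]: (44.36+8.38)/2 × 6 = 158.22
  Sum = 312.3375 mcg/mL·hr
Extrapolated tail: C_last / k_e = 8.38 / 0.291 = 28.797
AUC_0→∞ = 312.3375 + 28.797 = 341.1345 mcg/mL·hr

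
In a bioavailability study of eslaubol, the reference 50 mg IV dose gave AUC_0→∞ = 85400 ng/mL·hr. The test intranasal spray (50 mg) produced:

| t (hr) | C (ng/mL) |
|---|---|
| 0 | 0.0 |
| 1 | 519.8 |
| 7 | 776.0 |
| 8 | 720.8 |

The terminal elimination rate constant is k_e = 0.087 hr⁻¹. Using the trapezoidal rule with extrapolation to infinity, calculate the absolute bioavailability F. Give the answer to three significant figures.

Trapezoidal AUC_0→8 (intranasal spray):
  [0→1]: (0.0+519.8)/2 × 1 = 259.9
  [1→7]: (519.8+776.0)/2 × 6 = 3887.4
  [7→8]: (776.0+720.8)/2 × 1 = 748.4
  Sum = 4895.7 ng/mL·hr
Tail: C_last/k_e = 720.8/0.087 = 8285.057
AUC_0→∞ (intranasal spray) = 4895.7 + 8285.057 = 13180.757 ng/mL·hr
F = (AUC_ev/D_ev)/(AUC_iv/D_iv) = (13180.757/50)/(85400/50) = 263.61514/1708 = 0.1543

F = 0.154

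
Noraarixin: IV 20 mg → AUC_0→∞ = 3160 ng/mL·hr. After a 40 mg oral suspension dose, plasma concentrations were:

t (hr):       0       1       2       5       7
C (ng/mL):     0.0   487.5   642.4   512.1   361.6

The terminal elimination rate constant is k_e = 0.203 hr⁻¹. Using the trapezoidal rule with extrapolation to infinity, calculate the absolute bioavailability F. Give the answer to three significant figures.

F = 0.822

Trapezoidal AUC_0→7 (oral suspension):
  [0→1]: (0.0+487.5)/2 × 1 = 243.75
  [1→2]: (487.5+642.4)/2 × 1 = 564.95
  [2→5]: (642.4+512.1)/2 × 3 = 1731.75
  [5→7]: (512.1+361.6)/2 × 2 = 873.7
  Sum = 3414.15 ng/mL·hr
Tail: C_last/k_e = 361.6/0.203 = 1781.281
AUC_0→∞ (oral suspension) = 3414.15 + 1781.281 = 5195.431 ng/mL·hr
F = (AUC_ev/D_ev)/(AUC_iv/D_iv) = (5195.431/40)/(3160/20) = 129.886/158 = 0.8221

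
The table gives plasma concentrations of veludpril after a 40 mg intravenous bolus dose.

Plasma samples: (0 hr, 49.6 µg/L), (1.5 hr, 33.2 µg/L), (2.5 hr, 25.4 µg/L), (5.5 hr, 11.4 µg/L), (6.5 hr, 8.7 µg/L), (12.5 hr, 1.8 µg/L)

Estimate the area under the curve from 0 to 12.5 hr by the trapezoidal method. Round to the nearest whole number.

AUC = 188 µg/L·hr

Trapezoidal AUC_0→12.5:
  [0→1.5]: (49.6+33.2)/2 × 1.5 = 62.1
  [1.5→2.5]: (33.2+25.4)/2 × 1 = 29.3
  [2.5→5.5]: (25.4+11.4)/2 × 3 = 55.2
  [5.5→6.5]: (11.4+8.7)/2 × 1 = 10.05
  [6.5→12.5]: (8.7+1.8)/2 × 6 = 31.5
  Sum = 188.15 µg/L·hr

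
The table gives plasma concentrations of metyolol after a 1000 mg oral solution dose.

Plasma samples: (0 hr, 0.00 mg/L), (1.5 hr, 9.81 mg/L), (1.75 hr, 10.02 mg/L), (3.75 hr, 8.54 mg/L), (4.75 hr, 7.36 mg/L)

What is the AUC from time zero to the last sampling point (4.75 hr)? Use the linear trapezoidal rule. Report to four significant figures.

AUC = 36.35 mg/L·hr

Trapezoidal AUC_0→4.75:
  [0→1.5]: (0.00+9.81)/2 × 1.5 = 7.3575
  [1.5→1.75]: (9.81+10.02)/2 × 0.25 = 2.47875
  [1.75→3.75]: (10.02+8.54)/2 × 2 = 18.56
  [3.75→4.75]: (8.54+7.36)/2 × 1 = 7.95
  Sum = 36.34625 mg/L·hr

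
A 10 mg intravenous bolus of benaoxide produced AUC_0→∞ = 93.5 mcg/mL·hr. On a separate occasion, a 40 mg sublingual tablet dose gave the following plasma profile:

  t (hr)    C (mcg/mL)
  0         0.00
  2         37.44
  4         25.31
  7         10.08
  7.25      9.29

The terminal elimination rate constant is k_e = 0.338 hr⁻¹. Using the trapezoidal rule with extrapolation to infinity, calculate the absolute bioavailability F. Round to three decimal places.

Trapezoidal AUC_0→7.25 (sublingual tablet):
  [0→2]: (0.00+37.44)/2 × 2 = 37.44
  [2→4]: (37.44+25.31)/2 × 2 = 62.75
  [4→7]: (25.31+10.08)/2 × 3 = 53.085
  [7→7.25]: (10.08+9.29)/2 × 0.25 = 2.42125
  Sum = 155.69625 mcg/mL·hr
Tail: C_last/k_e = 9.29/0.338 = 27.485
AUC_0→∞ (sublingual tablet) = 155.69625 + 27.485 = 183.18125 mcg/mL·hr
F = (AUC_ev/D_ev)/(AUC_iv/D_iv) = (183.18125/40)/(93.5/10) = 4.57953/9.35 = 0.4898

F = 0.490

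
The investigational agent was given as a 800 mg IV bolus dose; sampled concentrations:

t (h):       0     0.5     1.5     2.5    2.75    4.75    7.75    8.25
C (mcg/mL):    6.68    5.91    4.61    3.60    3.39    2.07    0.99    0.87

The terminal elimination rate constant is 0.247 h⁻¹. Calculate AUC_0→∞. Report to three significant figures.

Trapezoidal AUC_0→8.25:
  [0→0.5]: (6.68+5.91)/2 × 0.5 = 3.1475
  [0.5→1.5]: (5.91+4.61)/2 × 1 = 5.26
  [1.5→2.5]: (4.61+3.60)/2 × 1 = 4.105
  [2.5→2.75]: (3.60+3.39)/2 × 0.25 = 0.87375
  [2.75→4.75]: (3.39+2.07)/2 × 2 = 5.46
  [4.75→7.75]: (2.07+0.99)/2 × 3 = 4.59
  [7.75→8.25]: (0.99+0.87)/2 × 0.5 = 0.465
  Sum = 23.90125 mcg/mL·h
Extrapolated tail: C_last / k_e = 0.87 / 0.247 = 3.522
AUC_0→∞ = 23.90125 + 3.522 = 27.42325 mcg/mL·h

AUC = 27.4 mcg/mL·h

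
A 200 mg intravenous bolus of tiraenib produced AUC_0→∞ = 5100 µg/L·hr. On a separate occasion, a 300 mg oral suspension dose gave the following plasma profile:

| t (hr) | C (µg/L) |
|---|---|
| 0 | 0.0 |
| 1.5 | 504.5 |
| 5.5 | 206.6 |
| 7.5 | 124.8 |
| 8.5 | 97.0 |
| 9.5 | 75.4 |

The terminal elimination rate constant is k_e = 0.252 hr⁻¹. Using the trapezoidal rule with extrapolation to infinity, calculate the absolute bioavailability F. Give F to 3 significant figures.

Trapezoidal AUC_0→9.5 (oral suspension):
  [0→1.5]: (0.0+504.5)/2 × 1.5 = 378.375
  [1.5→5.5]: (504.5+206.6)/2 × 4 = 1422.2
  [5.5→7.5]: (206.6+124.8)/2 × 2 = 331.4
  [7.5→8.5]: (124.8+97.0)/2 × 1 = 110.9
  [8.5→9.5]: (97.0+75.4)/2 × 1 = 86.2
  Sum = 2329.075 µg/L·hr
Tail: C_last/k_e = 75.4/0.252 = 299.206
AUC_0→∞ (oral suspension) = 2329.075 + 299.206 = 2628.281 µg/L·hr
F = (AUC_ev/D_ev)/(AUC_iv/D_iv) = (2628.281/300)/(5100/200) = 8.76094/25.5 = 0.3436

F = 0.344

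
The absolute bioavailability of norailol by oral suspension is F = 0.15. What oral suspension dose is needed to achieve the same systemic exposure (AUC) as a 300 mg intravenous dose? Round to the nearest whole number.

For equal systemic exposure: F × D_ev = D_iv
D_ev = D_iv / F = 300 / 0.15 = 2000 mg

D_oral = 2000 mg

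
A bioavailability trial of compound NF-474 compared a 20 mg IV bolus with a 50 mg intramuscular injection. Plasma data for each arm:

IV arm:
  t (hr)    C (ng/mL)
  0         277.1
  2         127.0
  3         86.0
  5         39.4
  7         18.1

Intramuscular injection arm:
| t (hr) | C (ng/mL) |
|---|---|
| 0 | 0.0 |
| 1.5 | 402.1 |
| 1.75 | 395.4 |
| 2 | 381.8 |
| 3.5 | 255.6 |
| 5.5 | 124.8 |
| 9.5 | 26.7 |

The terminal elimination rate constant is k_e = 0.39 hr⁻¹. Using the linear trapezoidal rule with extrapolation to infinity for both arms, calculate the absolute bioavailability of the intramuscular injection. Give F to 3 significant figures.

F = 0.934

Trapezoidal AUC_0→7 (IV):
  [0→2]: (277.1+127.0)/2 × 2 = 404.1
  [2→3]: (127.0+86.0)/2 × 1 = 106.5
  [3→5]: (86.0+39.4)/2 × 2 = 125.4
  [5→7]: (39.4+18.1)/2 × 2 = 57.5
  Sum = 693.5 ng/mL·hr
IV tail: 18.1/0.39 = 46.410; AUC_iv,0→∞ = 693.5 + 46.410 = 739.91 ng/mL·hr
Trapezoidal AUC_0→9.5 (intramuscular injection):
  [0→1.5]: (0.0+402.1)/2 × 1.5 = 301.575
  [1.5→1.75]: (402.1+395.4)/2 × 0.25 = 99.6875
  [1.75→2]: (395.4+381.8)/2 × 0.25 = 97.15
  [2→3.5]: (381.8+255.6)/2 × 1.5 = 478.05
  [3.5→5.5]: (255.6+124.8)/2 × 2 = 380.4
  [5.5→9.5]: (124.8+26.7)/2 × 4 = 303.0
  Sum = 1659.8625 ng/mL·hr
intramuscular injection tail: 26.7/0.39 = 68.462; AUC_ev,0→∞ = 1659.8625 + 68.462 = 1728.3245 ng/mL·hr
F = (AUC_ev/D_ev)/(AUC_iv/D_iv) = (1728.3245/50)/(739.91/20) = 34.56649/36.9955 = 0.9343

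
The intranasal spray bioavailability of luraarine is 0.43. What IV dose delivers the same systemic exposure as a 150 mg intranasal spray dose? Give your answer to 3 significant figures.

D_iv = 64.5 mg

Systemic exposure from an extravascular dose = F × D_ev, so the equivalent IV dose is F × D_ev.
D_iv = F × D_ev = 0.43 × 150 = 64.5 mg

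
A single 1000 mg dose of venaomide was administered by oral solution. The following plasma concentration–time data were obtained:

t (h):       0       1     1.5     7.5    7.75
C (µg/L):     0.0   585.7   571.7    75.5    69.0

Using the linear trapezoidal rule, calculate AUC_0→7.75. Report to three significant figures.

Trapezoidal AUC_0→7.75:
  [0→1]: (0.0+585.7)/2 × 1 = 292.85
  [1→1.5]: (585.7+571.7)/2 × 0.5 = 289.35
  [1.5→7.5]: (571.7+75.5)/2 × 6 = 1941.6
  [7.5→7.75]: (75.5+69.0)/2 × 0.25 = 18.0625
  Sum = 2541.8625 µg/L·h

AUC = 2540 µg/L·h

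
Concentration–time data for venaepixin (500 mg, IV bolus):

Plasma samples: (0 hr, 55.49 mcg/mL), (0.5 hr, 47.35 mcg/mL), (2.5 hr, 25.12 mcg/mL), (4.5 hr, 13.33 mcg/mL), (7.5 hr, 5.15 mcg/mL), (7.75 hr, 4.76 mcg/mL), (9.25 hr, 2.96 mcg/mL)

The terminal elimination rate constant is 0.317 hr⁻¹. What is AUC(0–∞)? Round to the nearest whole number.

Trapezoidal AUC_0→9.25:
  [0→0.5]: (55.49+47.35)/2 × 0.5 = 25.71
  [0.5→2.5]: (47.35+25.12)/2 × 2 = 72.47
  [2.5→4.5]: (25.12+13.33)/2 × 2 = 38.45
  [4.5→7.5]: (13.33+5.15)/2 × 3 = 27.72
  [7.5→7.75]: (5.15+4.76)/2 × 0.25 = 1.23875
  [7.75→9.25]: (4.76+2.96)/2 × 1.5 = 5.79
  Sum = 171.37875 mcg/mL·hr
Extrapolated tail: C_last / k_e = 2.96 / 0.317 = 9.338
AUC_0→∞ = 171.37875 + 9.338 = 180.71675 mcg/mL·hr

AUC = 181 mcg/mL·hr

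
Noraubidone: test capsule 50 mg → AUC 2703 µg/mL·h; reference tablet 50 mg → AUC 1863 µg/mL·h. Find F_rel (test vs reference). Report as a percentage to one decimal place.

F_rel = (AUC_test/D_test) / (AUC_ref/D_ref)
      = (2703/50) / (1863/50)
      = 54.06 / 37.26 = 1.4509 = 145.09%

F_rel = 145.1%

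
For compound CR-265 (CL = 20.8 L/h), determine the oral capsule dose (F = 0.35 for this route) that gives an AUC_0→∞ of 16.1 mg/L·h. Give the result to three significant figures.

Dose = 957 mg

Dose = CL × AUC_0→∞ / F
     = 20.8 × 16.1 / 0.35 = 956.8 mg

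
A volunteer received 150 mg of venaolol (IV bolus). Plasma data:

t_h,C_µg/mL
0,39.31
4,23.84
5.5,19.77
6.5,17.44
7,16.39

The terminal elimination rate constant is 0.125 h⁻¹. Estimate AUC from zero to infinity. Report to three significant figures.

Trapezoidal AUC_0→7:
  [0→4]: (39.31+23.84)/2 × 4 = 126.3
  [4→5.5]: (23.84+19.77)/2 × 1.5 = 32.7075
  [5.5→6.5]: (19.77+17.44)/2 × 1 = 18.605
  [6.5→7]: (17.44+16.39)/2 × 0.5 = 8.4575
  Sum = 186.07 µg/mL·h
Extrapolated tail: C_last / k_e = 16.39 / 0.125 = 131.120
AUC_0→∞ = 186.07 + 131.120 = 317.19 µg/mL·h

AUC = 317 µg/mL·h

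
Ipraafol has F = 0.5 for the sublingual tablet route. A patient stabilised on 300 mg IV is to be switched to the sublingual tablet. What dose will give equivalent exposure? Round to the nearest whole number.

For equal systemic exposure: F × D_ev = D_iv
D_ev = D_iv / F = 300 / 0.5 = 600 mg

D_sublingual = 600 mg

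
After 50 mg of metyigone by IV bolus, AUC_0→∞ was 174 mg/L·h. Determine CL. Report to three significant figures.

CL = Dose_iv / AUC_0→∞
   = 50 / 174 = 0.287356 L/h

CL = 0.287 L/h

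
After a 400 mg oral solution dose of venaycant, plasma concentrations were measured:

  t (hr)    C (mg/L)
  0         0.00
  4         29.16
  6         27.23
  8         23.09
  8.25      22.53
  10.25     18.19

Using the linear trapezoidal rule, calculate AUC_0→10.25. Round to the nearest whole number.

AUC = 211 mg/L·hr

Trapezoidal AUC_0→10.25:
  [0→4]: (0.00+29.16)/2 × 4 = 58.32
  [4→6]: (29.16+27.23)/2 × 2 = 56.39
  [6→8]: (27.23+23.09)/2 × 2 = 50.32
  [8→8.25]: (23.09+22.53)/2 × 0.25 = 5.7025
  [8.25→10.25]: (22.53+18.19)/2 × 2 = 40.72
  Sum = 211.4525 mg/L·hr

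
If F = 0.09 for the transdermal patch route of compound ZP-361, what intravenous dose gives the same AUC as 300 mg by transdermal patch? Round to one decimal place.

D_iv = 27.0 mg

Systemic exposure from an extravascular dose = F × D_ev, so the equivalent IV dose is F × D_ev.
D_iv = F × D_ev = 0.09 × 300 = 27 mg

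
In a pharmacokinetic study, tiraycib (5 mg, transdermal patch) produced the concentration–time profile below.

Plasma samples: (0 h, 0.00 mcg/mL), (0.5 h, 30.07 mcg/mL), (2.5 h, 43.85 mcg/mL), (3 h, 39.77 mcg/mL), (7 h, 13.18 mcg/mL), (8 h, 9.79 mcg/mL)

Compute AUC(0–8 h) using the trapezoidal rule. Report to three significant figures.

Trapezoidal AUC_0→8:
  [0→0.5]: (0.00+30.07)/2 × 0.5 = 7.5175
  [0.5→2.5]: (30.07+43.85)/2 × 2 = 73.92
  [2.5→3]: (43.85+39.77)/2 × 0.5 = 20.905
  [3→7]: (39.77+13.18)/2 × 4 = 105.9
  [7→8]: (13.18+9.79)/2 × 1 = 11.485
  Sum = 219.7275 mcg/mL·h

AUC = 220 mcg/mL·h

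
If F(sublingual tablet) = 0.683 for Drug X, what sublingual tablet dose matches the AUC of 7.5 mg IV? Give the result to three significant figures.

D_sublingual = 11.0 mg

For equal systemic exposure: F × D_ev = D_iv
D_ev = D_iv / F = 7.5 / 0.683 = 10.981 mg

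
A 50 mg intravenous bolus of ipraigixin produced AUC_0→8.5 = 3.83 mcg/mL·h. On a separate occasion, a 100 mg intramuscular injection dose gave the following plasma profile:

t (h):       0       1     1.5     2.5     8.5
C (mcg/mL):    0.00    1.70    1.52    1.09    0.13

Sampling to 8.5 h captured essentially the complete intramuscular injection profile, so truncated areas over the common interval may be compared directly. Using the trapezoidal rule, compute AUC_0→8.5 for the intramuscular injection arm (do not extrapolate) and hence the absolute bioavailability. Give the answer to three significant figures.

F = 0.864

Trapezoidal AUC_0→8.5 (intramuscular injection):
  [0→1]: (0.00+1.70)/2 × 1 = 0.85
  [1→1.5]: (1.70+1.52)/2 × 0.5 = 0.805
  [1.5→2.5]: (1.52+1.09)/2 × 1 = 1.305
  [2.5→8.5]: (1.09+0.13)/2 × 6 = 3.66
  Sum = 6.62 mcg/mL·h
F = (AUC_ev/D_ev)/(AUC_iv/D_iv) = (6.62/100)/(3.83/50) = 0.0662/0.0766 = 0.8642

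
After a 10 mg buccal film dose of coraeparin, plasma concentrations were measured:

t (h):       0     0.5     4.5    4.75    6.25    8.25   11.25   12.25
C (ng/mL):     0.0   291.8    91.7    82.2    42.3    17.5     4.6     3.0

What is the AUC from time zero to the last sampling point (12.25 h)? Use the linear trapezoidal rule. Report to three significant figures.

AUC = 1050 ng/mL·h

Trapezoidal AUC_0→12.25:
  [0→0.5]: (0.0+291.8)/2 × 0.5 = 72.95
  [0.5→4.5]: (291.8+91.7)/2 × 4 = 767.0
  [4.5→4.75]: (91.7+82.2)/2 × 0.25 = 21.7375
  [4.75→6.25]: (82.2+42.3)/2 × 1.5 = 93.375
  [6.25→8.25]: (42.3+17.5)/2 × 2 = 59.8
  [8.25→11.25]: (17.5+4.6)/2 × 3 = 33.15
  [11.25→12.25]: (4.6+3.0)/2 × 1 = 3.8
  Sum = 1051.8125 ng/mL·h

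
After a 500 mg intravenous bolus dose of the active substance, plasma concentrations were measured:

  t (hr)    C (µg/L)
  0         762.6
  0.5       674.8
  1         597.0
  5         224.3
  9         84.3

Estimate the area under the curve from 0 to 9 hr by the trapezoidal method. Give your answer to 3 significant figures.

AUC = 2940 µg/L·hr

Trapezoidal AUC_0→9:
  [0→0.5]: (762.6+674.8)/2 × 0.5 = 359.35
  [0.5→1]: (674.8+597.0)/2 × 0.5 = 317.95
  [1→5]: (597.0+224.3)/2 × 4 = 1642.6
  [5→9]: (224.3+84.3)/2 × 4 = 617.2
  Sum = 2937.1 µg/L·hr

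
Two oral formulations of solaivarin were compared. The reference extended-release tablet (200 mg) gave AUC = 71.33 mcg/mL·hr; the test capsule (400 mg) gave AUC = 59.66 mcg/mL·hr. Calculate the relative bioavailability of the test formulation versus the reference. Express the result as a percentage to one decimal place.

F_rel = (AUC_test/D_test) / (AUC_ref/D_ref)
      = (59.66/400) / (71.33/200)
      = 0.14915 / 0.35665 = 0.4182 = 41.82%

F_rel = 41.8%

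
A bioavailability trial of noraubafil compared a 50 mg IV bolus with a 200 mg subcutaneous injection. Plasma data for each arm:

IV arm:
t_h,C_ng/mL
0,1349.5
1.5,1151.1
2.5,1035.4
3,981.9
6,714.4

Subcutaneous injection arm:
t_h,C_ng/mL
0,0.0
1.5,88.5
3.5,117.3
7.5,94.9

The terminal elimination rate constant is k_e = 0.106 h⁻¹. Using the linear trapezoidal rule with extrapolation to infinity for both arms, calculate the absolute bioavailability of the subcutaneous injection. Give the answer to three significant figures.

Trapezoidal AUC_0→6 (IV):
  [0→1.5]: (1349.5+1151.1)/2 × 1.5 = 1875.45
  [1.5→2.5]: (1151.1+1035.4)/2 × 1 = 1093.25
  [2.5→3]: (1035.4+981.9)/2 × 0.5 = 504.325
  [3→6]: (981.9+714.4)/2 × 3 = 2544.45
  Sum = 6017.475 ng/mL·h
IV tail: 714.4/0.106 = 6739.623; AUC_iv,0→∞ = 6017.475 + 6739.623 = 12757.098 ng/mL·h
Trapezoidal AUC_0→7.5 (subcutaneous injection):
  [0→1.5]: (0.0+88.5)/2 × 1.5 = 66.375
  [1.5→3.5]: (88.5+117.3)/2 × 2 = 205.8
  [3.5→7.5]: (117.3+94.9)/2 × 4 = 424.4
  Sum = 696.575 ng/mL·h
subcutaneous injection tail: 94.9/0.106 = 895.283; AUC_ev,0→∞ = 696.575 + 895.283 = 1591.858 ng/mL·h
F = (AUC_ev/D_ev)/(AUC_iv/D_iv) = (1591.858/200)/(12757.098/50) = 7.95929/255.14196 = 0.0312

F = 0.0312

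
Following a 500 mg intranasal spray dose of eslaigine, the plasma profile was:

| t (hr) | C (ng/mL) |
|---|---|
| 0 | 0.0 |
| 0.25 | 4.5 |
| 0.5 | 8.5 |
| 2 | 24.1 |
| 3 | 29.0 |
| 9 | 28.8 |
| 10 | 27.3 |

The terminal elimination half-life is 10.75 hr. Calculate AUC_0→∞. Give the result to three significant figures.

AUC = 678 ng/mL·hr

Trapezoidal AUC_0→10:
  [0→0.25]: (0.0+4.5)/2 × 0.25 = 0.5625
  [0.25→0.5]: (4.5+8.5)/2 × 0.25 = 1.625
  [0.5→2]: (8.5+24.1)/2 × 1.5 = 24.45
  [2→3]: (24.1+29.0)/2 × 1 = 26.55
  [3→9]: (29.0+28.8)/2 × 6 = 173.4
  [9→10]: (28.8+27.3)/2 × 1 = 28.05
  Sum = 254.6375 ng/mL·hr
k_e = ln2 / t½ = 0.693147 / 10.75 = 0.0645 hr^-1
Extrapolated tail: C_last / k_e = 27.3 / 0.0645 = 423.256
AUC_0→∞ = 254.6375 + 423.256 = 677.8935 ng/mL·hr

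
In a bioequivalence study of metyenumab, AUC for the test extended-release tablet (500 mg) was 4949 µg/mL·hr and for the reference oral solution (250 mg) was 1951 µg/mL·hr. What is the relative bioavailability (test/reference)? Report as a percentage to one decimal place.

F_rel = (AUC_test/D_test) / (AUC_ref/D_ref)
      = (4949/500) / (1951/250)
      = 9.898 / 7.804 = 1.2683 = 126.83%

F_rel = 126.8%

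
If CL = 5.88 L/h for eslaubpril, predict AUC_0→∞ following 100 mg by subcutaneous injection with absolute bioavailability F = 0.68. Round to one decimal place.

AUC = 11.6 mg/L·h

AUC_0→∞ = F × Dose / CL
        = 0.68 × 100 / 5.88 = 11.5646 mg/L·h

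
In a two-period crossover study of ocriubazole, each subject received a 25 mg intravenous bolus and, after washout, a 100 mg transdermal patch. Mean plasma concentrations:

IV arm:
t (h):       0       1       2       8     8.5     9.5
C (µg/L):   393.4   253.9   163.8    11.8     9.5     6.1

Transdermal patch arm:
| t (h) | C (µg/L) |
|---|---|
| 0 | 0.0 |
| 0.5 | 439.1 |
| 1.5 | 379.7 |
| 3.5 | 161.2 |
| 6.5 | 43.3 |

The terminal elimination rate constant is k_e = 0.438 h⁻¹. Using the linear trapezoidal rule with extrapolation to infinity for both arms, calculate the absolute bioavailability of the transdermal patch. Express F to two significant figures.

Trapezoidal AUC_0→9.5 (IV):
  [0→1]: (393.4+253.9)/2 × 1 = 323.65
  [1→2]: (253.9+163.8)/2 × 1 = 208.85
  [2→8]: (163.8+11.8)/2 × 6 = 526.8
  [8→8.5]: (11.8+9.5)/2 × 0.5 = 5.325
  [8.5→9.5]: (9.5+6.1)/2 × 1 = 7.8
  Sum = 1072.425 µg/L·h
IV tail: 6.1/0.438 = 13.927; AUC_iv,0→∞ = 1072.425 + 13.927 = 1086.352 µg/L·h
Trapezoidal AUC_0→6.5 (transdermal patch):
  [0→0.5]: (0.0+439.1)/2 × 0.5 = 109.775
  [0.5→1.5]: (439.1+379.7)/2 × 1 = 409.4
  [1.5→3.5]: (379.7+161.2)/2 × 2 = 540.9
  [3.5→6.5]: (161.2+43.3)/2 × 3 = 306.75
  Sum = 1366.825 µg/L·h
transdermal patch tail: 43.3/0.438 = 98.858; AUC_ev,0→∞ = 1366.825 + 98.858 = 1465.683 µg/L·h
F = (AUC_ev/D_ev)/(AUC_iv/D_iv) = (1465.683/100)/(1086.352/25) = 14.65683/43.45408 = 0.3373

F = 0.34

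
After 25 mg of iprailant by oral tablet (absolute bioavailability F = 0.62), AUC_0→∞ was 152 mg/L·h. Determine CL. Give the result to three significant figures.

CL = 0.102 L/h

CL = F × Dose / AUC_0→∞
   = 0.62 × 25 / 152 = 0.101974 L/h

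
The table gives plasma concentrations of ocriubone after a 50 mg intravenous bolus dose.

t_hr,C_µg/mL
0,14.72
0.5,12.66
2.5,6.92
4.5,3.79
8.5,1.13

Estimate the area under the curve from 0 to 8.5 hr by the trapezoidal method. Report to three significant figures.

AUC = 47.0 µg/mL·hr

Trapezoidal AUC_0→8.5:
  [0→0.5]: (14.72+12.66)/2 × 0.5 = 6.845
  [0.5→2.5]: (12.66+6.92)/2 × 2 = 19.58
  [2.5→4.5]: (6.92+3.79)/2 × 2 = 10.71
  [4.5→8.5]: (3.79+1.13)/2 × 4 = 9.84
  Sum = 46.975 µg/mL·hr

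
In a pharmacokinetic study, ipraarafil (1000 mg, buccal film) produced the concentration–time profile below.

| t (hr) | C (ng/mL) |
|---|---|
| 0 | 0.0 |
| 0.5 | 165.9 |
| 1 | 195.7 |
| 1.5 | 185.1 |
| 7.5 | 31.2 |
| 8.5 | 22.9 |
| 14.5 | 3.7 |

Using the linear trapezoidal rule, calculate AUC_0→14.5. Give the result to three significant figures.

AUC = 983 ng/mL·hr

Trapezoidal AUC_0→14.5:
  [0→0.5]: (0.0+165.9)/2 × 0.5 = 41.475
  [0.5→1]: (165.9+195.7)/2 × 0.5 = 90.4
  [1→1.5]: (195.7+185.1)/2 × 0.5 = 95.2
  [1.5→7.5]: (185.1+31.2)/2 × 6 = 648.9
  [7.5→8.5]: (31.2+22.9)/2 × 1 = 27.05
  [8.5→14.5]: (22.9+3.7)/2 × 6 = 79.8
  Sum = 982.825 ng/mL·hr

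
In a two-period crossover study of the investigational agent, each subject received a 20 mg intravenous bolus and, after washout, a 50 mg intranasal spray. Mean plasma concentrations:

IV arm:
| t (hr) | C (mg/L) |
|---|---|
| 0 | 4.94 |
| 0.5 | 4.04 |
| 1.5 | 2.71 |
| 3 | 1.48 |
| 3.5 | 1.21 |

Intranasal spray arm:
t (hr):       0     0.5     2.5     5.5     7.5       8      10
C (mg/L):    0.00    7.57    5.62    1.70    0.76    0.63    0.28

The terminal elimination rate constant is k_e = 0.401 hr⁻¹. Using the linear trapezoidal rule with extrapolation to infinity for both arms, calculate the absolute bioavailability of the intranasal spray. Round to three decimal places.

F = 0.979

Trapezoidal AUC_0→3.5 (IV):
  [0→0.5]: (4.94+4.04)/2 × 0.5 = 2.245
  [0.5→1.5]: (4.04+2.71)/2 × 1 = 3.375
  [1.5→3]: (2.71+1.48)/2 × 1.5 = 3.1425
  [3→3.5]: (1.48+1.21)/2 × 0.5 = 0.6725
  Sum = 9.435 mg/L·hr
IV tail: 1.21/0.401 = 3.017; AUC_iv,0→∞ = 9.435 + 3.017 = 12.452 mg/L·hr
Trapezoidal AUC_0→10 (intranasal spray):
  [0→0.5]: (0.00+7.57)/2 × 0.5 = 1.8925
  [0.5→2.5]: (7.57+5.62)/2 × 2 = 13.19
  [2.5→5.5]: (5.62+1.70)/2 × 3 = 10.98
  [5.5→7.5]: (1.70+0.76)/2 × 2 = 2.46
  [7.5→8]: (0.76+0.63)/2 × 0.5 = 0.3475
  [8→10]: (0.63+0.28)/2 × 2 = 0.91
  Sum = 29.78 mg/L·hr
intranasal spray tail: 0.28/0.401 = 0.698; AUC_ev,0→∞ = 29.78 + 0.698 = 30.478 mg/L·hr
F = (AUC_ev/D_ev)/(AUC_iv/D_iv) = (30.478/50)/(12.452/20) = 0.60956/0.6226 = 0.9791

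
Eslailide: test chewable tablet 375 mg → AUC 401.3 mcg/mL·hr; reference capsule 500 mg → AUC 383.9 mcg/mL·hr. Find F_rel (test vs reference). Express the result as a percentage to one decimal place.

F_rel = 139.4%

F_rel = (AUC_test/D_test) / (AUC_ref/D_ref)
      = (401.3/375) / (383.9/500)
      = 1.07013 / 0.7678 = 1.3938 = 139.38%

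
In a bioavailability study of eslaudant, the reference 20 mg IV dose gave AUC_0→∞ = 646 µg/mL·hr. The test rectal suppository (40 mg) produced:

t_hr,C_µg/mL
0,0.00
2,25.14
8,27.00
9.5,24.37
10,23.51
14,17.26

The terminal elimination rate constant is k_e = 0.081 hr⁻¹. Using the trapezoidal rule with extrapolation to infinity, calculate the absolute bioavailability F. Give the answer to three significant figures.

F = 0.408

Trapezoidal AUC_0→14 (rectal suppository):
  [0→2]: (0.00+25.14)/2 × 2 = 25.14
  [2→8]: (25.14+27.00)/2 × 6 = 156.42
  [8→9.5]: (27.00+24.37)/2 × 1.5 = 38.5275
  [9.5→10]: (24.37+23.51)/2 × 0.5 = 11.97
  [10→14]: (23.51+17.26)/2 × 4 = 81.54
  Sum = 313.5975 µg/mL·hr
Tail: C_last/k_e = 17.26/0.081 = 213.086
AUC_0→∞ (rectal suppository) = 313.5975 + 213.086 = 526.6835 µg/mL·hr
F = (AUC_ev/D_ev)/(AUC_iv/D_iv) = (526.6835/40)/(646/20) = 13.1671/32.3 = 0.4077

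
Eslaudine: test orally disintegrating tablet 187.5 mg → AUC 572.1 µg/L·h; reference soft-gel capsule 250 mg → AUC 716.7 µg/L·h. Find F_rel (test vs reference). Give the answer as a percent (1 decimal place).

F_rel = 106.4%

F_rel = (AUC_test/D_test) / (AUC_ref/D_ref)
      = (572.1/187.5) / (716.7/250)
      = 3.0512 / 2.8668 = 1.0643 = 106.43%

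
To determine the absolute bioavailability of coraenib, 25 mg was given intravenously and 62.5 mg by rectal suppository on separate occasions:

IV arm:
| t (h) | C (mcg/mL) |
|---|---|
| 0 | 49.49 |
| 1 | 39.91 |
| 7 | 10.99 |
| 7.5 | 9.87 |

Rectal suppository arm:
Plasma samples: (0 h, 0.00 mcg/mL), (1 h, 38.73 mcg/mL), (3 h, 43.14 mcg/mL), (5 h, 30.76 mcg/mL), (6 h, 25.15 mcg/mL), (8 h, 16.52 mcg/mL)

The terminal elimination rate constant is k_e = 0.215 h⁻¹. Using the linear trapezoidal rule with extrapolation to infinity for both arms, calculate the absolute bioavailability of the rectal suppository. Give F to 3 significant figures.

Trapezoidal AUC_0→7.5 (IV):
  [0→1]: (49.49+39.91)/2 × 1 = 44.7
  [1→7]: (39.91+10.99)/2 × 6 = 152.7
  [7→7.5]: (10.99+9.87)/2 × 0.5 = 5.215
  Sum = 202.615 mcg/mL·h
IV tail: 9.87/0.215 = 45.907; AUC_iv,0→∞ = 202.615 + 45.907 = 248.522 mcg/mL·h
Trapezoidal AUC_0→8 (rectal suppository):
  [0→1]: (0.00+38.73)/2 × 1 = 19.365
  [1→3]: (38.73+43.14)/2 × 2 = 81.87
  [3→5]: (43.14+30.76)/2 × 2 = 73.9
  [5→6]: (30.76+25.15)/2 × 1 = 27.955
  [6→8]: (25.15+16.52)/2 × 2 = 41.67
  Sum = 244.76 mcg/mL·h
rectal suppository tail: 16.52/0.215 = 76.837; AUC_ev,0→∞ = 244.76 + 76.837 = 321.597 mcg/mL·h
F = (AUC_ev/D_ev)/(AUC_iv/D_iv) = (321.597/62.5)/(248.522/25) = 5.145552/9.94088 = 0.5176

F = 0.518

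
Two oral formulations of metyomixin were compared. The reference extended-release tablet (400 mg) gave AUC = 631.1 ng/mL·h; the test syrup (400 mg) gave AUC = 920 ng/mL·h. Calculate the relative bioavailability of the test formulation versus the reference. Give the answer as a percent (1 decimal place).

F_rel = 145.8%

F_rel = (AUC_test/D_test) / (AUC_ref/D_ref)
      = (920/400) / (631.1/400)
      = 2.3 / 1.57775 = 1.4578 = 145.78%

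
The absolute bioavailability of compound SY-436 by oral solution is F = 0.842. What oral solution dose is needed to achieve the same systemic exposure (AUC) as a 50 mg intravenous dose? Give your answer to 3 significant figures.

For equal systemic exposure: F × D_ev = D_iv
D_ev = D_iv / F = 50 / 0.842 = 59.3824 mg

D_oral = 59.4 mg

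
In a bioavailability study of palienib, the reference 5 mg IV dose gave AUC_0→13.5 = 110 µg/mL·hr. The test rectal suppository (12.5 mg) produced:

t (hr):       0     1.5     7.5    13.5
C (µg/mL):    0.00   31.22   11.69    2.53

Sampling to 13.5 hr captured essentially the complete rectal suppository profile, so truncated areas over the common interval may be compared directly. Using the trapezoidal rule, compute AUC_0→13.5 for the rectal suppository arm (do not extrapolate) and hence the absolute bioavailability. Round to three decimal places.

F = 0.708

Trapezoidal AUC_0→13.5 (rectal suppository):
  [0→1.5]: (0.00+31.22)/2 × 1.5 = 23.415
  [1.5→7.5]: (31.22+11.69)/2 × 6 = 128.73
  [7.5→13.5]: (11.69+2.53)/2 × 6 = 42.66
  Sum = 194.805 µg/mL·hr
F = (AUC_ev/D_ev)/(AUC_iv/D_iv) = (194.805/12.5)/(110/5) = 15.5844/22 = 0.7084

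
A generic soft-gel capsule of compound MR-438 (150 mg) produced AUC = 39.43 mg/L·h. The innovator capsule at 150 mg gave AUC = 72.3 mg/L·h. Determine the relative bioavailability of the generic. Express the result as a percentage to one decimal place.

F_rel = 54.5%

F_rel = (AUC_test/D_test) / (AUC_ref/D_ref)
      = (39.43/150) / (72.3/150)
      = 0.262867 / 0.482 = 0.5454 = 54.54%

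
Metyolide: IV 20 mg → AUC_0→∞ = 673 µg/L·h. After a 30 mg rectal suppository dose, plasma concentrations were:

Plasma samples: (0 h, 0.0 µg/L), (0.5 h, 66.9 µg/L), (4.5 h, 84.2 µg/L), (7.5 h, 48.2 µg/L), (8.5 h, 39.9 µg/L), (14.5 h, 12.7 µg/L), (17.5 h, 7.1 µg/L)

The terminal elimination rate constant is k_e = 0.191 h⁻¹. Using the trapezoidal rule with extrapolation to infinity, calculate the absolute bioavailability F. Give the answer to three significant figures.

Trapezoidal AUC_0→17.5 (rectal suppository):
  [0→0.5]: (0.0+66.9)/2 × 0.5 = 16.725
  [0.5→4.5]: (66.9+84.2)/2 × 4 = 302.2
  [4.5→7.5]: (84.2+48.2)/2 × 3 = 198.6
  [7.5→8.5]: (48.2+39.9)/2 × 1 = 44.05
  [8.5→14.5]: (39.9+12.7)/2 × 6 = 157.8
  [14.5→17.5]: (12.7+7.1)/2 × 3 = 29.7
  Sum = 749.075 µg/L·h
Tail: C_last/k_e = 7.1/0.191 = 37.173
AUC_0→∞ (rectal suppository) = 749.075 + 37.173 = 786.248 µg/L·h
F = (AUC_ev/D_ev)/(AUC_iv/D_iv) = (786.248/30)/(673/20) = 26.2083/33.65 = 0.7788

F = 0.779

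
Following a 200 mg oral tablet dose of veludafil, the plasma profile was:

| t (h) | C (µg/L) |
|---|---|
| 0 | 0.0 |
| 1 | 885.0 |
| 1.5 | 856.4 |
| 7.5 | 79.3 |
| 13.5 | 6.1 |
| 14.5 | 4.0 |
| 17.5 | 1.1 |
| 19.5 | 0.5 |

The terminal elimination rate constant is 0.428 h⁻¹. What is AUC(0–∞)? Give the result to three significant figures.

Trapezoidal AUC_0→19.5:
  [0→1]: (0.0+885.0)/2 × 1 = 442.5
  [1→1.5]: (885.0+856.4)/2 × 0.5 = 435.35
  [1.5→7.5]: (856.4+79.3)/2 × 6 = 2807.1
  [7.5→13.5]: (79.3+6.1)/2 × 6 = 256.2
  [13.5→14.5]: (6.1+4.0)/2 × 1 = 5.05
  [14.5→17.5]: (4.0+1.1)/2 × 3 = 7.65
  [17.5→19.5]: (1.1+0.5)/2 × 2 = 1.6
  Sum = 3955.45 µg/L·h
Extrapolated tail: C_last / k_e = 0.5 / 0.428 = 1.168
AUC_0→∞ = 3955.45 + 1.168 = 3956.618 µg/L·h

AUC = 3960 µg/L·h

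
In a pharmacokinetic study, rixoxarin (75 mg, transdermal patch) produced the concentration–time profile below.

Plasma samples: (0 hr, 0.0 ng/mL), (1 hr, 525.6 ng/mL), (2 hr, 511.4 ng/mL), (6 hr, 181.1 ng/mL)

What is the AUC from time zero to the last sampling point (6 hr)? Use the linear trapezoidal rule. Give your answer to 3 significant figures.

Trapezoidal AUC_0→6:
  [0→1]: (0.0+525.6)/2 × 1 = 262.8
  [1→2]: (525.6+511.4)/2 × 1 = 518.5
  [2→6]: (511.4+181.1)/2 × 4 = 1385.0
  Sum = 2166.3 ng/mL·hr

AUC = 2170 ng/mL·hr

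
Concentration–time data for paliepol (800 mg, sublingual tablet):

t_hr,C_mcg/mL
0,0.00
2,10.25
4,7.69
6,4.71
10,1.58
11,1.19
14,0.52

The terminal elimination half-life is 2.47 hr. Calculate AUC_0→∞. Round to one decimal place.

Trapezoidal AUC_0→14:
  [0→2]: (0.00+10.25)/2 × 2 = 10.25
  [2→4]: (10.25+7.69)/2 × 2 = 17.94
  [4→6]: (7.69+4.71)/2 × 2 = 12.4
  [6→10]: (4.71+1.58)/2 × 4 = 12.58
  [10→11]: (1.58+1.19)/2 × 1 = 1.385
  [11→14]: (1.19+0.52)/2 × 3 = 2.565
  Sum = 57.12 mcg/mL·hr
k_e = ln2 / t½ = 0.693147 / 2.47 = 0.2806 hr^-1
Extrapolated tail: C_last / k_e = 0.52 / 0.2806 = 1.853
AUC_0→∞ = 57.12 + 1.853 = 58.973 mcg/mL·hr

AUC = 59.0 mcg/mL·hr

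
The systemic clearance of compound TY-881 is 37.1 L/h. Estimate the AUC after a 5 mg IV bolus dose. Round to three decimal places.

AUC = 0.135 mg/L·h

AUC_0→∞ = Dose_iv / CL
        = 5 / 37.1 = 0.134771 mg/L·h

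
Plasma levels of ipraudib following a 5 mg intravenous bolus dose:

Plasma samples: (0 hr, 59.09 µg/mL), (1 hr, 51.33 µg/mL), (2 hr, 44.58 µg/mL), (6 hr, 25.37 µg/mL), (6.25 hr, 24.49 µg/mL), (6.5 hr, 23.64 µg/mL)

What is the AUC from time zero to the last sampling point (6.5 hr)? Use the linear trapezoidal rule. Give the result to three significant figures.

AUC = 255 µg/mL·hr

Trapezoidal AUC_0→6.5:
  [0→1]: (59.09+51.33)/2 × 1 = 55.21
  [1→2]: (51.33+44.58)/2 × 1 = 47.955
  [2→6]: (44.58+25.37)/2 × 4 = 139.9
  [6→6.25]: (25.37+24.49)/2 × 0.25 = 6.2325
  [6.25→6.5]: (24.49+23.64)/2 × 0.25 = 6.01625
  Sum = 255.31375 µg/mL·hr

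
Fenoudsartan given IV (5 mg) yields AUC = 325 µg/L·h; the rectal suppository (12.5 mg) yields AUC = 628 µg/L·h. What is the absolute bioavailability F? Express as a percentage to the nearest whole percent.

F = (AUC_ev / D_ev) / (AUC_iv / D_iv)
  = (628/12.5) / (325/5)
  = 50.24 / 65 = 0.7729
  = 77.29%

F = 77%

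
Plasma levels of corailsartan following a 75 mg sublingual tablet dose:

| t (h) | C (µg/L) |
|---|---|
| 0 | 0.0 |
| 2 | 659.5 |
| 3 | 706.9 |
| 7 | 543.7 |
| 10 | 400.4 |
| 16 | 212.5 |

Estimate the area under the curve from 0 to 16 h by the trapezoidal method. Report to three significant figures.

Trapezoidal AUC_0→16:
  [0→2]: (0.0+659.5)/2 × 2 = 659.5
  [2→3]: (659.5+706.9)/2 × 1 = 683.2
  [3→7]: (706.9+543.7)/2 × 4 = 2501.2
  [7→10]: (543.7+400.4)/2 × 3 = 1416.15
  [10→16]: (400.4+212.5)/2 × 6 = 1838.7
  Sum = 7098.75 µg/L·h

AUC = 7100 µg/L·h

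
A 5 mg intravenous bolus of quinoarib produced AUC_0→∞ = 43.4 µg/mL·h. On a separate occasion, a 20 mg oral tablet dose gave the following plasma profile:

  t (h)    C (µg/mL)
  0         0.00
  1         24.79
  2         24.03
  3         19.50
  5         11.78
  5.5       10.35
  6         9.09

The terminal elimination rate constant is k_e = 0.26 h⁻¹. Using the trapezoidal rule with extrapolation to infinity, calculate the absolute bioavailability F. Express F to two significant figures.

F = 0.78

Trapezoidal AUC_0→6 (oral tablet):
  [0→1]: (0.00+24.79)/2 × 1 = 12.395
  [1→2]: (24.79+24.03)/2 × 1 = 24.41
  [2→3]: (24.03+19.50)/2 × 1 = 21.765
  [3→5]: (19.50+11.78)/2 × 2 = 31.28
  [5→5.5]: (11.78+10.35)/2 × 0.5 = 5.5325
  [5.5→6]: (10.35+9.09)/2 × 0.5 = 4.86
  Sum = 100.2425 µg/mL·h
Tail: C_last/k_e = 9.09/0.26 = 34.962
AUC_0→∞ (oral tablet) = 100.2425 + 34.962 = 135.2045 µg/mL·h
F = (AUC_ev/D_ev)/(AUC_iv/D_iv) = (135.2045/20)/(43.4/5) = 6.760225/8.68 = 0.7788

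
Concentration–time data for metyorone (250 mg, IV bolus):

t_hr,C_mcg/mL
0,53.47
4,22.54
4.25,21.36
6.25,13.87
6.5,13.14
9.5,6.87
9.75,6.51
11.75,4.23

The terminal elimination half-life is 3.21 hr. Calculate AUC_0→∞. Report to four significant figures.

AUC = 258.1 mcg/mL·hr

Trapezoidal AUC_0→11.75:
  [0→4]: (53.47+22.54)/2 × 4 = 152.02
  [4→4.25]: (22.54+21.36)/2 × 0.25 = 5.4875
  [4.25→6.25]: (21.36+13.87)/2 × 2 = 35.23
  [6.25→6.5]: (13.87+13.14)/2 × 0.25 = 3.37625
  [6.5→9.5]: (13.14+6.87)/2 × 3 = 30.015
  [9.5→9.75]: (6.87+6.51)/2 × 0.25 = 1.6725
  [9.75→11.75]: (6.51+4.23)/2 × 2 = 10.74
  Sum = 238.54125 mcg/mL·hr
k_e = ln2 / t½ = 0.693147 / 3.21 = 0.2159 hr^-1
Extrapolated tail: C_last / k_e = 4.23 / 0.2159 = 19.592
AUC_0→∞ = 238.54125 + 19.592 = 258.13325 mcg/mL·hr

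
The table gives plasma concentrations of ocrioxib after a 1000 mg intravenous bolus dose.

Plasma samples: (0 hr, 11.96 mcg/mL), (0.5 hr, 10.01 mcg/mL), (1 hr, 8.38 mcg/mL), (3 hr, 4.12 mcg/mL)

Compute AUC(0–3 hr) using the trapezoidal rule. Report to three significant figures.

AUC = 22.6 mcg/mL·hr

Trapezoidal AUC_0→3:
  [0→0.5]: (11.96+10.01)/2 × 0.5 = 5.4925
  [0.5→1]: (10.01+8.38)/2 × 0.5 = 4.5975
  [1→3]: (8.38+4.12)/2 × 2 = 12.5
  Sum = 22.59 mcg/mL·hr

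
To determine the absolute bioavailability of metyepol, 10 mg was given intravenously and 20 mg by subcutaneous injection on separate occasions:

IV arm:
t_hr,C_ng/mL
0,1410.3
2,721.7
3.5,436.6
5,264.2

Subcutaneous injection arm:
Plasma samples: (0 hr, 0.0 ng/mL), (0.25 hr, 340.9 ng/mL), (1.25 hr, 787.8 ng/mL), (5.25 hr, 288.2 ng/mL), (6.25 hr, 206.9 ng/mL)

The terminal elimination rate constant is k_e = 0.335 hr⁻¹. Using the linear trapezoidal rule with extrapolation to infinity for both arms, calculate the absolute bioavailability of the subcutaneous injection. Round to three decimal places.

F = 0.420

Trapezoidal AUC_0→5 (IV):
  [0→2]: (1410.3+721.7)/2 × 2 = 2132.0
  [2→3.5]: (721.7+436.6)/2 × 1.5 = 868.725
  [3.5→5]: (436.6+264.2)/2 × 1.5 = 525.6
  Sum = 3526.325 ng/mL·hr
IV tail: 264.2/0.335 = 788.657; AUC_iv,0→∞ = 3526.325 + 788.657 = 4314.982 ng/mL·hr
Trapezoidal AUC_0→6.25 (subcutaneous injection):
  [0→0.25]: (0.0+340.9)/2 × 0.25 = 42.6125
  [0.25→1.25]: (340.9+787.8)/2 × 1 = 564.35
  [1.25→5.25]: (787.8+288.2)/2 × 4 = 2152.0
  [5.25→6.25]: (288.2+206.9)/2 × 1 = 247.55
  Sum = 3006.5125 ng/mL·hr
subcutaneous injection tail: 206.9/0.335 = 617.612; AUC_ev,0→∞ = 3006.5125 + 617.612 = 3624.1245 ng/mL·hr
F = (AUC_ev/D_ev)/(AUC_iv/D_iv) = (3624.1245/20)/(4314.982/10) = 181.206/431.4982 = 0.4199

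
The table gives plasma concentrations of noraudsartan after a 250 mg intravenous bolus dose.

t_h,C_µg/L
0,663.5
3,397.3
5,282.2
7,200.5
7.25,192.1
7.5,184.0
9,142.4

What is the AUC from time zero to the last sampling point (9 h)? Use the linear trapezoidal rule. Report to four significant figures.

AUC = 3094 µg/L·h

Trapezoidal AUC_0→9:
  [0→3]: (663.5+397.3)/2 × 3 = 1591.2
  [3→5]: (397.3+282.2)/2 × 2 = 679.5
  [5→7]: (282.2+200.5)/2 × 2 = 482.7
  [7→7.25]: (200.5+192.1)/2 × 0.25 = 49.075
  [7.25→7.5]: (192.1+184.0)/2 × 0.25 = 47.0125
  [7.5→9]: (184.0+142.4)/2 × 1.5 = 244.8
  Sum = 3094.2875 µg/L·h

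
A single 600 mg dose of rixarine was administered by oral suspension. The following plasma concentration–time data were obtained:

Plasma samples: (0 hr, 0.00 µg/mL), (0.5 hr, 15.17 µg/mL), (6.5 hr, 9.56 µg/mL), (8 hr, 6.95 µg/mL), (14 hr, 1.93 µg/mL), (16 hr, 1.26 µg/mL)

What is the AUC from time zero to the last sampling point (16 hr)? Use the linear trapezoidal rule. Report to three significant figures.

AUC = 120 µg/mL·hr

Trapezoidal AUC_0→16:
  [0→0.5]: (0.00+15.17)/2 × 0.5 = 3.7925
  [0.5→6.5]: (15.17+9.56)/2 × 6 = 74.19
  [6.5→8]: (9.56+6.95)/2 × 1.5 = 12.3825
  [8→14]: (6.95+1.93)/2 × 6 = 26.64
  [14→16]: (1.93+1.26)/2 × 2 = 3.19
  Sum = 120.195 µg/mL·hr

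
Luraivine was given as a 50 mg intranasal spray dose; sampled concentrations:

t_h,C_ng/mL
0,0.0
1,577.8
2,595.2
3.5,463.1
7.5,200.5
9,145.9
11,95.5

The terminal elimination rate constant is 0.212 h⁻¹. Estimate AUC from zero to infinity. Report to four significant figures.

AUC = 3948 ng/mL·h

Trapezoidal AUC_0→11:
  [0→1]: (0.0+577.8)/2 × 1 = 288.9
  [1→2]: (577.8+595.2)/2 × 1 = 586.5
  [2→3.5]: (595.2+463.1)/2 × 1.5 = 793.725
  [3.5→7.5]: (463.1+200.5)/2 × 4 = 1327.2
  [7.5→9]: (200.5+145.9)/2 × 1.5 = 259.8
  [9→11]: (145.9+95.5)/2 × 2 = 241.4
  Sum = 3497.525 ng/mL·h
Extrapolated tail: C_last / k_e = 95.5 / 0.212 = 450.472
AUC_0→∞ = 3497.525 + 450.472 = 3947.997 ng/mL·h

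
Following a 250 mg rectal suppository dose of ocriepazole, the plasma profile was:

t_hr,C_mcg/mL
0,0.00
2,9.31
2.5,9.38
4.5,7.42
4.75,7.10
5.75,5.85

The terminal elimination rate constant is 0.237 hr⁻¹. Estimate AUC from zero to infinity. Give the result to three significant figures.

Trapezoidal AUC_0→5.75:
  [0→2]: (0.00+9.31)/2 × 2 = 9.31
  [2→2.5]: (9.31+9.38)/2 × 0.5 = 4.6725
  [2.5→4.5]: (9.38+7.42)/2 × 2 = 16.8
  [4.5→4.75]: (7.42+7.10)/2 × 0.25 = 1.815
  [4.75→5.75]: (7.10+5.85)/2 × 1 = 6.475
  Sum = 39.0725 mcg/mL·hr
Extrapolated tail: C_last / k_e = 5.85 / 0.237 = 24.684
AUC_0→∞ = 39.0725 + 24.684 = 63.7565 mcg/mL·hr

AUC = 63.8 mcg/mL·hr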